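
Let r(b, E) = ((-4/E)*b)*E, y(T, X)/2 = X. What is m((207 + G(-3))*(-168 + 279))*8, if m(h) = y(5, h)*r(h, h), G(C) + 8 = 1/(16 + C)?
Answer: -5281465844736/169 ≈ -3.1251e+10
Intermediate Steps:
y(T, X) = 2*X
G(C) = -8 + 1/(16 + C)
r(b, E) = -4*b (r(b, E) = (-4*b/E)*E = -4*b)
m(h) = -8*h**2 (m(h) = (2*h)*(-4*h) = -8*h**2)
m((207 + G(-3))*(-168 + 279))*8 = -8*(-168 + 279)**2*(207 + (-127 - 8*(-3))/(16 - 3))**2*8 = -8*12321*(207 + (-127 + 24)/13)**2*8 = -8*12321*(207 + (1/13)*(-103))**2*8 = -8*12321*(207 - 103/13)**2*8 = -8*((2588/13)*111)**2*8 = -8*(287268/13)**2*8 = -8*82522903824/169*8 = -660183230592/169*8 = -5281465844736/169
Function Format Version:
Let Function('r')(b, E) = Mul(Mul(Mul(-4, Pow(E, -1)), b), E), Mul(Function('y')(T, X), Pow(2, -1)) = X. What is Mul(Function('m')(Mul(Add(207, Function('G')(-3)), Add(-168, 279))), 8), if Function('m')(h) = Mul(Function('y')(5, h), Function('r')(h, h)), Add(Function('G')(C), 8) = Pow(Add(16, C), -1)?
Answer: Rational(-5281465844736, 169) ≈ -3.1251e+10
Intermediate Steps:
Function('y')(T, X) = Mul(2, X)
Function('G')(C) = Add(-8, Pow(Add(16, C), -1))
Function('r')(b, E) = Mul(-4, b) (Function('r')(b, E) = Mul(Mul(-4, b, Pow(E, -1)), E) = Mul(-4, b))
Function('m')(h) = Mul(-8, Pow(h, 2)) (Function('m')(h) = Mul(Mul(2, h), Mul(-4, h)) = Mul(-8, Pow(h, 2)))
Mul(Function('m')(Mul(Add(207, Function('G')(-3)), Add(-168, 279))), 8) = Mul(Mul(-8, Pow(Mul(Add(207, Mul(Pow(Add(16, -3), -1), Add(-127, Mul(-8, -3)))), Add(-168, 279)), 2)), 8) = Mul(Mul(-8, Pow(Mul(Add(207, Mul(Pow(13, -1), Add(-127, 24))), 111), 2)), 8) = Mul(Mul(-8, Pow(Mul(Add(207, Mul(Rational(1, 13), -103)), 111), 2)), 8) = Mul(Mul(-8, Pow(Mul(Add(207, Rational(-103, 13)), 111), 2)), 8) = Mul(Mul(-8, Pow(Mul(Rational(2588, 13), 111), 2)), 8) = Mul(Mul(-8, Pow(Rational(287268, 13), 2)), 8) = Mul(Mul(-8, Rational(82522903824, 169)), 8) = Mul(Rational(-660183230592, 169), 8) = Rational(-5281465844736, 169)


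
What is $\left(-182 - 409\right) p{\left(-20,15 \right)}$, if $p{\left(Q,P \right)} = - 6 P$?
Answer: $53190$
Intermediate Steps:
$\left(-182 - 409\right) p{\left(-20,15 \right)} = \left(-182 - 409\right) \left(\left(-6\right) 15\right) = \left(-591\right) \left(-90\right) = 53190$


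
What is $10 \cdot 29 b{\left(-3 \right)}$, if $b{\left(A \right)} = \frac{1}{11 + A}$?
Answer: $\frac{145}{4} \approx 36.25$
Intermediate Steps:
$10 \cdot 29 b{\left(-3 \right)} = \frac{10 \cdot 29}{11 - 3} = \frac{290}{8} = 290 \cdot \frac{1}{8} = \frac{145}{4}$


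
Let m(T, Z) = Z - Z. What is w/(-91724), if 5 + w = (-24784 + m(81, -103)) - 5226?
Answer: 1305/3988 ≈ 0.32723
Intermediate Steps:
m(T, Z) = 0
w = -30015 (w = -5 + ((-24784 + 0) - 5226) = -5 + (-24784 - 5226) = -5 - 30010 = -30015)
w/(-91724) = -30015/(-91724) = -30015*(-1/91724) = 1305/3988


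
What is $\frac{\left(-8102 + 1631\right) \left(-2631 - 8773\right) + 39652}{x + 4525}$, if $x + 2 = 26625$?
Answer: $\frac{18458734}{7787} \approx 2370.5$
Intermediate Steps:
$x = 26623$ ($x = -2 + 26625 = 26623$)
$\frac{\left(-8102 + 1631\right) \left(-2631 - 8773\right) + 39652}{x + 4525} = \frac{\left(-8102 + 1631\right) \left(-2631 - 8773\right) + 39652}{26623 + 4525} = \frac{\left(-6471\right) \left(-11404\right) + 39652}{31148} = \left(73795284 + 39652\right) \frac{1}{31148} = 73834936 \cdot \frac{1}{31148} = \frac{18458734}{7787}$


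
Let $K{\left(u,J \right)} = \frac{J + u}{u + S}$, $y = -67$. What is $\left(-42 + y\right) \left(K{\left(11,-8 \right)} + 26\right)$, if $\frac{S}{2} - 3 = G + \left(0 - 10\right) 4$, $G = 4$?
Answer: $- \frac{155543}{55} \approx -2828.1$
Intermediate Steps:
$S = -66$ ($S = 6 + 2 \left(4 + \left(0 - 10\right) 4\right) = 6 + 2 \left(4 - 40\right) = 6 + 2 \left(-36\right) = 6 - 72 = -66$)
$K{\left(u,J \right)} = \frac{J + u}{-66 + u}$ ($K{\left(u,J \right)} = \frac{J + u}{u - 66} = \frac{J + u}{-66 + u}$)
$\left(-42 + y\right) \left(K{\left(11,-8 \right)} + 26\right) = \left(-42 - 67\right) \left(\frac{-8 + 11}{-66 + 11} + 26\right) = - 109 \left(\frac{1}{-55} \cdot 3 + 26\right) = - 109 \left(\left(- \frac{1}{55}\right) 3 + 26\right) = - 109 \left(- \frac{3}{55} + 26\right) = \left(-109\right) \frac{1427}{55} = - \frac{155543}{55}$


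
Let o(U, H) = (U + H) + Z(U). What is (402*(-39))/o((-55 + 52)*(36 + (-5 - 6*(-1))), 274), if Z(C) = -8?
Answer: -15678/155 ≈ -101.15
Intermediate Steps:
o(U, H) = -8 + H + U (o(U, H) = (U + H) - 8 = (H + U) - 8 = -8 + H + U)
(402*(-39))/o((-55 + 52)*(36 + (-5 - 6*(-1))), 274) = (402*(-39))/(-8 + 274 + (-55 + 52)*(36 + (-5 - 6*(-1)))) = -15678/(-8 + 274 - 3*(36 + (-5 + 6))) = -15678/(-8 + 274 - 3*(36 + 1)) = -15678/(-8 + 274 - 3*37) = -15678/(-8 + 274 - 111) = -15678/155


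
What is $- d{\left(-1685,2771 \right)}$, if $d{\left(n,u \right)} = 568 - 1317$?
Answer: $749$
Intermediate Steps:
$d{\left(n,u \right)} = -749$
$- d{\left(-1685,2771 \right)} = \left(-1\right) \left(-749\right) = 749$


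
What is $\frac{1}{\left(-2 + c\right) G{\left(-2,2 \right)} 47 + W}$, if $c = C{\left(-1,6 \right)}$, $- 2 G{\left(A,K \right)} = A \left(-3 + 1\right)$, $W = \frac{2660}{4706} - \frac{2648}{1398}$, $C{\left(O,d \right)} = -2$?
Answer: $\frac{1644747}{616239170} \approx 0.002669$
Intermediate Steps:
$W = - \frac{2185702}{1644747}$ ($W = 2660 \cdot \frac{1}{4706} - \frac{1324}{699} = \frac{1330}{2353} - \frac{1324}{699} = - \frac{2185702}{1644747} \approx -1.3289$)
$G{\left(A,K \right)} = A$ ($G{\left(A,K \right)} = - \frac{A \left(-3 + 1\right)}{2} = - \frac{A \left(-2\right)}{2} = - \frac{\left(-2\right) A}{2} = A$)
$c = -2$
$\frac{1}{\left(-2 + c\right) G{\left(-2,2 \right)} 47 + W} = \frac{1}{\left(-2 - 2\right) \left(-2\right) 47 - \frac{2185702}{1644747}} = \frac{1}{\left(-4\right) \left(-2\right) 47 - \frac{2185702}{1644747}} = \frac{1}{8 \cdot 47 - \frac{2185702}{1644747}} = \frac{1}{376 - \frac{2185702}{1644747}} = \frac{1}{\frac{616239170}{1644747}} = \frac{1644747}{616239170}$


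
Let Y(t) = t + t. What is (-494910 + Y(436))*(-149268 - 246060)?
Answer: 195307054464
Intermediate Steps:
Y(t) = 2*t
(-494910 + Y(436))*(-149268 - 246060) = (-494910 + 2*436)*(-149268 - 246060) = (-494910 + 872)*(-395328) = -494038*(-395328) = 195307054464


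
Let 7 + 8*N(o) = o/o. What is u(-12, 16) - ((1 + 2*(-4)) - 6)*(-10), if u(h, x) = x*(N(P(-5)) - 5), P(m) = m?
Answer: -222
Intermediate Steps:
N(o) = -3/4 (N(o) = -7/8 + (o/o)/8 = -7/8 + (1/8)*1 = -7/8 + 1/8 = -3/4)
u(h, x) = -23*x/4 (u(h, x) = x*(-3/4 - 5) = x*(-23/4) = -23*x/4)
u(-12, 16) - ((1 + 2*(-4)) - 6)*(-10) = -23/4*16 - ((1 + 2*(-4)) - 6)*(-10) = -92 - ((1 - 8) - 6)*(-10) = -92 - (-7 - 6)*(-10) = -92 - (-13)*(-10) = -92 - 1*130 = -92 - 130 = -222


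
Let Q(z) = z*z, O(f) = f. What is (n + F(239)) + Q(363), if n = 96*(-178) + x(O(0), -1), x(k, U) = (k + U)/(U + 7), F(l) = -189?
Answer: 686951/6 ≈ 1.1449e+5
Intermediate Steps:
x(k, U) = (U + k)/(7 + U)
n = -102529/6 (n = 96*(-178) + (-1 + 0)/(7 - 1) = -17088 - 1/6 = -17088 + (⅙)*(-1) = -17088 - ⅙ = -102529/6 ≈ -17088.)
Q(z) = z²
(n + F(239)) + Q(363) = (-102529/6 - 189) + 363² = -103663/6 + 131769 = 686951/6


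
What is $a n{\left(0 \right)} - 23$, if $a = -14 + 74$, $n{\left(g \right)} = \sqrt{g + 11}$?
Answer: $-23 + 60 \sqrt{11} \approx 176.0$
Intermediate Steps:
$n{\left(g \right)} = \sqrt{11 + g}$
$a = 60$
$a n{\left(0 \right)} - 23 = 60 \sqrt{11 + 0} - 23 = 60 \sqrt{11} - 23 = -23 + 60 \sqrt{11}$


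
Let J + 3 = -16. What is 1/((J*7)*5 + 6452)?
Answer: 1/5787 ≈ 0.00017280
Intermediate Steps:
J = -19 (J = -3 - 16 = -19)
1/((J*7)*5 + 6452) = 1/(-19*7*5 + 6452) = 1/(-133*5 + 6452) = 1/(-665 + 6452) = 1/5787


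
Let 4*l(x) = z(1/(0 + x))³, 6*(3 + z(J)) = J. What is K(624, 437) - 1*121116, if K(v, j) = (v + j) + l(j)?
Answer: -8656906230066185/72103783392 ≈ -1.2006e+5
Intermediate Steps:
z(J) = -3 + J/6
l(x) = (-3 + 1/(6*x))³/4 (l(x) = (-3 + 1/(6*(0 + x)))³/4 = (-3 + 1/(6*x))³/4)
K(v, j) = j + v - (-1 + 18*j)³/(864*j³) (K(v, j) = (v + j) - (-1 + 18*j)³/(864*j³) = (j + v) - (-1 + 18*j)³/(864*j³) = j + v - (-1 + 18*j)³/(864*j³))
K(624, 437) - 1*121116 = (437 + 624 - 1/864*(-1 + 18*437)³/437³) - 1*121116 = (437 + 624 - 1/864*1/83453453*(-1 + 7866)³) - 121116 = (437 + 624 - 1/864*1/83453453*7865³) - 121116 = (437 + 624 - 1/864*1/83453453*486514939625) - 121116 = (437 + 624 - 486514939625/72103783392) - 121116 = 76015599239287/72103783392 - 121116 = -8656906230066185/72103783392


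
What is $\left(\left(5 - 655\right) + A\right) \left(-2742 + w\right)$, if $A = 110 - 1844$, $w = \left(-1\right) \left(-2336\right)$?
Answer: $967904$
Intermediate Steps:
$w = 2336$
$A = -1734$ ($A = 110 - 1844 = -1734$)
$\left(\left(5 - 655\right) + A\right) \left(-2742 + w\right) = \left(\left(5 - 655\right) - 1734\right) \left(-2742 + 2336\right) = \left(\left(5 - 655\right) - 1734\right) \left(-406\right) = \left(-650 - 1734\right) \left(-406\right) = \left(-2384\right) \left(-406\right) = 967904$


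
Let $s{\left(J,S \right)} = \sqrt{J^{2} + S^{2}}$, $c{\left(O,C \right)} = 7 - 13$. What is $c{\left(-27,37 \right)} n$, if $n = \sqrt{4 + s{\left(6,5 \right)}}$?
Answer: $- 6 \sqrt{4 + \sqrt{61}} \approx -20.62$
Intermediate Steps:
$c{\left(O,C \right)} = -6$
$n = \sqrt{4 + \sqrt{61}}$ ($n = \sqrt{4 + \sqrt{6^{2} + 5^{2}}} = \sqrt{4 + \sqrt{36 + 25}} = \sqrt{4 + \sqrt{61}} \approx 3.4366$)
$c{\left(-27,37 \right)} n = - 6 \sqrt{4 + \sqrt{61}}$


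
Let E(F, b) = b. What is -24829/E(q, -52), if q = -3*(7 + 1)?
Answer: 24829/52 ≈ 477.48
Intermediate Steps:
q = -24 (q = -3*8 = -24)
-24829/E(q, -52) = -24829/(-52) = -24829*(-1/52) = 24829/52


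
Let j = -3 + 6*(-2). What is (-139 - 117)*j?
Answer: 3840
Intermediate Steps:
j = -15 (j = -3 - 12 = -15)
(-139 - 117)*j = (-139 - 117)*(-15) = -256*(-15) = 3840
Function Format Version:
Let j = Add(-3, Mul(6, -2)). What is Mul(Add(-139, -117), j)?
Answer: 3840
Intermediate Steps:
j = -15 (j = Add(-3, -12) = -15)
Mul(Add(-139, -117), j) = Mul(Add(-139, -117), -15) = Mul(-256, -15) = 3840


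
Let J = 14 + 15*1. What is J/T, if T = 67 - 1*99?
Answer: -29/32 ≈ -0.90625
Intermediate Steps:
T = -32 (T = 67 - 99 = -32)
J = 29 (J = 14 + 15 = 29)
J/T = 29/(-32) = 29*(-1/32) = -29/32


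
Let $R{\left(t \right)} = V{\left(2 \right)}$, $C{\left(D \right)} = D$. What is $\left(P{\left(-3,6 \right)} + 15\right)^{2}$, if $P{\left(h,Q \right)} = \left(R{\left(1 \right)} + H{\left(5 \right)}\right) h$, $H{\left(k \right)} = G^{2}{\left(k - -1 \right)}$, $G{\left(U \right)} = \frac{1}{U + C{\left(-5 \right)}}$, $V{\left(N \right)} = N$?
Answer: $36$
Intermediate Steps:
$R{\left(t \right)} = 2$
$G{\left(U \right)} = \frac{1}{-5 + U}$ ($G{\left(U \right)} = \frac{1}{U - 5} = \frac{1}{-5 + U}$)
$H{\left(k \right)} = \frac{1}{\left(-4 + k\right)^{2}}$ ($H{\left(k \right)} = \left(\frac{1}{-5 + \left(k - -1\right)}\right)^{2} = \left(\frac{1}{-5 + \left(k + 1\right)}\right)^{2} = \left(\frac{1}{-5 + \left(1 + k\right)}\right)^{2} = \left(\frac{1}{-4 + k}\right)^{2} = \frac{1}{\left(-4 + k\right)^{2}}$)
$P{\left(h,Q \right)} = 3 h$ ($P{\left(h,Q \right)} = \left(2 + \frac{1}{\left(-4 + 5\right)^{2}}\right) h = \left(2 + 1^{-2}\right) h = \left(2 + 1\right) h = 3 h$)
$\left(P{\left(-3,6 \right)} + 15\right)^{2} = \left(3 \left(-3\right) + 15\right)^{2} = \left(-9 + 15\right)^{2} = 6^{2} = 36$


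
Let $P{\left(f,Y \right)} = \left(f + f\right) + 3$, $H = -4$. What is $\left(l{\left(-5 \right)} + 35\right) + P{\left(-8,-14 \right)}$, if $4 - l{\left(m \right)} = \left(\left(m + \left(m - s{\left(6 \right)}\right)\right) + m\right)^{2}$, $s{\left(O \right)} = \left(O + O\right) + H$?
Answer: $-503$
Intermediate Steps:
$s{\left(O \right)} = -4 + 2 O$ ($s{\left(O \right)} = \left(O + O\right) - 4 = 2 O - 4 = -4 + 2 O$)
$P{\left(f,Y \right)} = 3 + 2 f$ ($P{\left(f,Y \right)} = 2 f + 3 = 3 + 2 f$)
$l{\left(m \right)} = 4 - \left(-8 + 3 m\right)^{2}$ ($l{\left(m \right)} = 4 - \left(\left(m - \left(-4 + 12 - m\right)\right) + m\right)^{2} = 4 - \left(\left(m + \left(m - \left(-4 + 12\right)\right)\right) + m\right)^{2} = 4 - \left(\left(m + \left(m - 8\right)\right) + m\right)^{2} = 4 - \left(\left(m + \left(-8 + m\right)\right) + m\right)^{2} = 4 - \left(\left(-8 + 2 m\right) + m\right)^{2} = 4 - \left(-8 + 3 m\right)^{2}$)
$\left(l{\left(-5 \right)} + 35\right) + P{\left(-8,-14 \right)} = \left(\left(4 - \left(-8 + 3 \left(-5\right)\right)^{2}\right) + 35\right) + \left(3 + 2 \left(-8\right)\right) = \left(\left(4 - \left(-8 - 15\right)^{2}\right) + 35\right) + \left(3 - 16\right) = \left(\left(4 - \left(-23\right)^{2}\right) + 35\right) - 13 = \left(\left(4 - 529\right) + 35\right) - 13 = \left(-525 + 35\right) - 13 = -490 - 13 = -503$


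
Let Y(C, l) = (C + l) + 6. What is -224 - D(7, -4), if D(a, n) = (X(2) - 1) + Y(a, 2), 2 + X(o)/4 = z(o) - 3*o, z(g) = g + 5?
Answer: -234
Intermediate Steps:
z(g) = 5 + g
Y(C, l) = 6 + C + l
X(o) = 12 - 8*o (X(o) = -8 + 4*((5 + o) - 3*o) = -8 + 4*(5 - 2*o) = -8 + (20 - 8*o) = 12 - 8*o)
D(a, n) = 3 + a (D(a, n) = ((12 - 8*2) - 1) + (6 + a + 2) = ((12 - 16) - 1) + (8 + a) = (-4 - 1) + (8 + a) = -5 + (8 + a) = 3 + a)
-224 - D(7, -4) = -224 - (3 + 7) = -224 - 1*10 = -224 - 10 = -234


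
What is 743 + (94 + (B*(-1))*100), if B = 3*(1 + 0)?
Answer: 537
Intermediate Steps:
B = 3 (B = 3*1 = 3)
743 + (94 + (B*(-1))*100) = 743 + (94 + (3*(-1))*100) = 743 + (94 - 3*100) = 743 + (94 - 300) = 743 - 206 = 537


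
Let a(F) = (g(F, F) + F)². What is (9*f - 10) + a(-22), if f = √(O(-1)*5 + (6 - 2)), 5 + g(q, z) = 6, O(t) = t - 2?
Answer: 431 + 9*I*√11 ≈ 431.0 + 29.85*I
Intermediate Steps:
O(t) = -2 + t
g(q, z) = 1 (g(q, z) = -5 + 6 = 1)
a(F) = (1 + F)²
f = I*√11 (f = √((-2 - 1)*5 + (6 - 2)) = √(-3*5 + 4) = √(-15 + 4) = √(-11) = I*√11 ≈ 3.3166*I)
(9*f - 10) + a(-22) = (9*(I*√11) - 10) + (1 - 22)² = (9*I*√11 - 10) + (-21)² = (-10 + 9*I*√11) + 441 = 431 + 9*I*√11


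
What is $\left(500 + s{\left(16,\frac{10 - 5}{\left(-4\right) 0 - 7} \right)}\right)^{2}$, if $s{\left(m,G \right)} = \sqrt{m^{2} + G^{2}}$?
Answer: $\frac{\left(3500 + \sqrt{12569}\right)^{2}}{49} \approx 2.6627 \cdot 10^{5}$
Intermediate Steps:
$s{\left(m,G \right)} = \sqrt{G^{2} + m^{2}}$
$\left(500 + s{\left(16,\frac{10 - 5}{\left(-4\right) 0 - 7} \right)}\right)^{2} = \left(500 + \sqrt{\left(\frac{10 - 5}{\left(-4\right) 0 - 7}\right)^{2} + 16^{2}}\right)^{2} = \left(500 + \sqrt{\left(\frac{5}{0 - 7}\right)^{2} + 256}\right)^{2} = \left(500 + \sqrt{\left(\frac{5}{-7}\right)^{2} + 256}\right)^{2} = \left(500 + \sqrt{\left(5 \left(- \frac{1}{7}\right)\right)^{2} + 256}\right)^{2} = \left(500 + \sqrt{\left(- \frac{5}{7}\right)^{2} + 256}\right)^{2} = \left(500 + \sqrt{\frac{25}{49} + 256}\right)^{2} = \left(500 + \sqrt{\frac{12569}{49}}\right)^{2} = \left(500 + \frac{\sqrt{12569}}{7}\right)^{2}$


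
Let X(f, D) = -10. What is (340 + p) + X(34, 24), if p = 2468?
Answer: 2798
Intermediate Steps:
(340 + p) + X(34, 24) = (340 + 2468) - 10 = 2808 - 10 = 2798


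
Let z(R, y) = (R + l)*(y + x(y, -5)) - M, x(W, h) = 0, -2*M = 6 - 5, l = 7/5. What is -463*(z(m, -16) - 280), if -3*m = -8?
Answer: 4786031/30 ≈ 1.5953e+5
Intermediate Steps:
l = 7/5 (l = 7*(1/5) = 7/5 ≈ 1.4000)
M = -1/2 (M = -(6 - 5)/2 = -1/2*1 = -1/2 ≈ -0.50000)
m = 8/3 (m = -1/3*(-8) = 8/3 ≈ 2.6667)
z(R, y) = 1/2 + y*(7/5 + R) (z(R, y) = (R + 7/5)*(y + 0) - 1*(-1/2) = (7/5 + R)*y + 1/2 = y*(7/5 + R) + 1/2 = 1/2 + y*(7/5 + R))
-463*(z(m, -16) - 280) = -463*((1/2 + (7/5)*(-16) + (8/3)*(-16)) - 280) = -463*((1/2 - 112/5 - 128/3) - 280) = -463*(-1937/30 - 280) = -463*(-10337/30) = 4786031/30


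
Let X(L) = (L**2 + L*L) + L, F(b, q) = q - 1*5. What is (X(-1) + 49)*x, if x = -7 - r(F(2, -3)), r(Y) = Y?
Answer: 50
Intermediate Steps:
F(b, q) = -5 + q (F(b, q) = q - 5 = -5 + q)
x = 1 (x = -7 - (-5 - 3) = -7 - 1*(-8) = -7 + 8 = 1)
X(L) = L + 2*L**2 (X(L) = (L**2 + L**2) + L = 2*L**2 + L = L + 2*L**2)
(X(-1) + 49)*x = (-(1 + 2*(-1)) + 49)*1 = (-(1 - 2) + 49)*1 = (-1*(-1) + 49)*1 = (1 + 49)*1 = 50*1 = 50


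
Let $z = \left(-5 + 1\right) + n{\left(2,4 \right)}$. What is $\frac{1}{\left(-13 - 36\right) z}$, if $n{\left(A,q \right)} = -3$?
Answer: $\frac{1}{343} \approx 0.0029155$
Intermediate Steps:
$z = -7$ ($z = \left(-5 + 1\right) - 3 = -4 - 3 = -7$)
$\frac{1}{\left(-13 - 36\right) z} = \frac{1}{\left(-13 - 36\right) \left(-7\right)} = \frac{1}{\left(-49\right) \left(-7\right)} = \frac{1}{343}$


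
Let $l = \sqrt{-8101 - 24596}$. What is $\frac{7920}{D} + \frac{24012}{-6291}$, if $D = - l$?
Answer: $- \frac{2668}{699} + \frac{880 i \sqrt{3633}}{1211} \approx -3.8169 + 43.8 i$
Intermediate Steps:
$l = 3 i \sqrt{3633}$ ($l = \sqrt{-32697} = 3 i \sqrt{3633} \approx 180.82 i$)
$D = - 3 i \sqrt{3633} \approx - 180.82 i$
$\frac{7920}{D} + \frac{24012}{-6291} = \frac{7920}{\left(-3\right) i \sqrt{3633}} + \frac{24012}{-6291} = 7920 \frac{i \sqrt{3633}}{10899} + 24012 \left(- \frac{1}{6291}\right) = \frac{880 i \sqrt{3633}}{1211} - \frac{2668}{699} = - \frac{2668}{699} + \frac{880 i \sqrt{3633}}{1211}$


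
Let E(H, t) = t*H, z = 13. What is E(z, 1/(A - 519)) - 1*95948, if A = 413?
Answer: -10170501/106 ≈ -95948.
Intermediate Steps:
E(H, t) = H*t
E(z, 1/(A - 519)) - 1*95948 = 13/(413 - 519) - 1*95948 = 13/(-106) - 95948 = 13*(-1/106) - 95948 = -13/106 - 95948 = -10170501/106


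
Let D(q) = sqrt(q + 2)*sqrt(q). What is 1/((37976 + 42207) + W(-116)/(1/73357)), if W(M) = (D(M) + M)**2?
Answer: 652414981/201169827852875 - 34037648*sqrt(3306)/603509483558625 ≈ 2.5547e-10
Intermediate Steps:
D(q) = sqrt(q)*sqrt(2 + q) (D(q) = sqrt(2 + q)*sqrt(q) = sqrt(q)*sqrt(2 + q))
W(M) = (M + sqrt(M)*sqrt(2 + M))**2 (W(M) = (sqrt(M)*sqrt(2 + M) + M)**2 = (M + sqrt(M)*sqrt(2 + M))**2)
1/((37976 + 42207) + W(-116)/(1/73357)) = 1/((37976 + 42207) + (-116 + sqrt(-116)*sqrt(2 - 116))**2/(1/73357)) = 1/(80183 + (-116 + (2*I*sqrt(29))*sqrt(-114))**2/(1/73357)) = 1/(80183 + (-116 + (2*I*sqrt(29))*(I*sqrt(114)))**2*73357) = 1/(80183 + (-116 - 2*sqrt(3306))**2*73357) = 1/(80183 + 73357*(-116 - 2*sqrt(3306))**2)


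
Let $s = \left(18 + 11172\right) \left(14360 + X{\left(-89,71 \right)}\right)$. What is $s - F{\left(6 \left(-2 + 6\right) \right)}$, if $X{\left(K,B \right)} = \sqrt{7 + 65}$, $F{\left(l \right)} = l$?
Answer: $160688376 + 67140 \sqrt{2} \approx 1.6078 \cdot 10^{8}$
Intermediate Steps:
$X{\left(K,B \right)} = 6 \sqrt{2}$ ($X{\left(K,B \right)} = \sqrt{72} = 6 \sqrt{2}$)
$s = 160688400 + 67140 \sqrt{2}$ ($s = \left(18 + 11172\right) \left(14360 + 6 \sqrt{2}\right) = 11190 \left(14360 + 6 \sqrt{2}\right) = 160688400 + 67140 \sqrt{2} \approx 1.6078 \cdot 10^{8}$)
$s - F{\left(6 \left(-2 + 6\right) \right)} = \left(160688400 + 67140 \sqrt{2}\right) - 6 \left(-2 + 6\right) = \left(160688400 + 67140 \sqrt{2}\right) - 6 \cdot 4 = \left(160688400 + 67140 \sqrt{2}\right) - 24 = 160688376 + 67140 \sqrt{2}$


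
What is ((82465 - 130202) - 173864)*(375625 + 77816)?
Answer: -100482979041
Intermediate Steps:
((82465 - 130202) - 173864)*(375625 + 77816) = (-47737 - 173864)*453441 = -221601*453441 = -100482979041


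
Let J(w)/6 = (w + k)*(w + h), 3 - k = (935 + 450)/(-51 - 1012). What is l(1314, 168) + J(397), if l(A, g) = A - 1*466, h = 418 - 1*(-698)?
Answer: 3873440054/1063 ≈ 3.6439e+6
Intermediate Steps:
k = 4574/1063 (k = 3 - (935 + 450)/(-51 - 1012) = 3 - 1385/(-1063) = 3 - 1385*(-1)/1063 = 3 - 1*(-1385/1063) = 3 + 1385/1063 = 4574/1063 ≈ 4.3029)
h = 1116 (h = 418 + 698 = 1116)
l(A, g) = -466 + A (l(A, g) = A - 466 = -466 + A)
J(w) = 6*(1116 + w)*(4574/1063 + w) (J(w) = 6*((w + 4574/1063)*(w + 1116)) = 6*((4574/1063 + w)*(1116 + w)) = 6*((1116 + w)*(4574/1063 + w)) = 6*(1116 + w)*(4574/1063 + w))
l(1314, 168) + J(397) = (-466 + 1314) + (30627504/1063 + 6*397**2 + (7145292/1063)*397) = 848 + (30627504/1063 + 6*157609 + 2836680924/1063) = 848 + (30627504/1063 + 945654 + 2836680924/1063) = 848 + 3872538630/1063 = 3873440054/1063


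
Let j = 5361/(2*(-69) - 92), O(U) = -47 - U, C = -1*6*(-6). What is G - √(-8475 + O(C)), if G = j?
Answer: -5361/230 - I*√8558 ≈ -23.309 - 92.509*I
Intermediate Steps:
C = 36 (C = -6*(-6) = 36)
j = -5361/230 (j = 5361/(-138 - 92) = 5361/(-230) = 5361*(-1/230) = -5361/230 ≈ -23.309)
G = -5361/230 ≈ -23.309
G - √(-8475 + O(C)) = -5361/230 - √(-8475 + (-47 - 1*36)) = -5361/230 - √(-8475 + (-47 - 36)) = -5361/230 - √(-8475 - 83) = -5361/230 - √(-8558) = -5361/230 - I*√8558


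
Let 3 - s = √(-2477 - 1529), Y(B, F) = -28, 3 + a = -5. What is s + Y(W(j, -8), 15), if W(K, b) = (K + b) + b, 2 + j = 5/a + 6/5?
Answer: -25 - I*√4006 ≈ -25.0 - 63.293*I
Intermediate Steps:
a = -8 (a = -3 - 5 = -8)
j = -57/40 (j = -2 + (5/(-8) + 6/5) = -2 + (5*(-⅛) + 6*(⅕)) = -2 + (-5/8 + 6/5) = -2 + 23/40 = -57/40 ≈ -1.4250)
W(K, b) = K + 2*b
s = 3 - I*√4006 (s = 3 - √(-2477 - 1529) = 3 - √(-4006) = 3 - I*√4006 ≈ 3.0 - 63.293*I)
s + Y(W(j, -8), 15) = (3 - I*√4006) - 28 = -25 - I*√4006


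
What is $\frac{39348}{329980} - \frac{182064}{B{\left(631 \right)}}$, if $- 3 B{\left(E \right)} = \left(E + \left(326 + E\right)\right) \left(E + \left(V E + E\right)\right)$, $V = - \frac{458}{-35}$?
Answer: $\frac{141281314971}{909285298460} \approx 0.15538$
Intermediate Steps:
$V = \frac{458}{35}$ ($V = \left(-458\right) \left(- \frac{1}{35}\right) = \frac{458}{35} \approx 13.086$)
$B{\left(E \right)} = - \frac{176 E \left(326 + 2 E\right)}{35}$ ($B{\left(E \right)} = - \frac{\left(E + \left(326 + E\right)\right) \left(E + \left(\frac{458 E}{35} + E\right)\right)}{3} = - \frac{\left(326 + 2 E\right) \left(E + \frac{493 E}{35}\right)}{3} = - \frac{\left(326 + 2 E\right) \frac{528 E}{35}}{3} = - \frac{\frac{528}{35} E \left(326 + 2 E\right)}{3} = - \frac{176 E \left(326 + 2 E\right)}{35}$)
$\frac{39348}{329980} - \frac{182064}{B{\left(631 \right)}} = \frac{39348}{329980} - \frac{182064}{\left(- \frac{352}{35}\right) 631 \left(163 + 631\right)} = 39348 \cdot \frac{1}{329980} - \frac{182064}{\left(- \frac{352}{35}\right) 631 \cdot 794} = \frac{9837}{82495} - \frac{182064}{- \frac{176356928}{35}} = \frac{9837}{82495} - - \frac{398265}{11022308} = \frac{9837}{82495} + \frac{398265}{11022308} = \frac{141281314971}{909285298460}$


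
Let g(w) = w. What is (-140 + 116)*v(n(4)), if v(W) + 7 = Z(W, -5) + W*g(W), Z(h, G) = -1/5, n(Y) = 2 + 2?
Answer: -1056/5 ≈ -211.20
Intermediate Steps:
n(Y) = 4
Z(h, G) = -⅕ (Z(h, G) = -1*⅕ = -⅕)
v(W) = -36/5 + W² (v(W) = -7 + (-⅕ + W*W) = -7 + (-⅕ + W²) = -36/5 + W²)
(-140 + 116)*v(n(4)) = (-140 + 116)*(-36/5 + 4²) = -24*(-36/5 + 16) = -24*44/5 = -1056/5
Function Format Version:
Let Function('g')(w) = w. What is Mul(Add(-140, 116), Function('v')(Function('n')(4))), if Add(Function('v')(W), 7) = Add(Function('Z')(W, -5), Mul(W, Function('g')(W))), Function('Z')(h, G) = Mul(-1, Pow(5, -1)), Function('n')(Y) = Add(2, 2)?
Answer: Rational(-1056, 5) ≈ -211.20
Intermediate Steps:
Function('n')(Y) = 4
Function('Z')(h, G) = Rational(-1, 5) (Function('Z')(h, G) = Mul(-1, Rational(1, 5)) = Rational(-1, 5))
Function('v')(W) = Add(Rational(-36, 5), Pow(W, 2)) (Function('v')(W) = Add(-7, Add(Rational(-1, 5), Mul(W, W))) = Add(-7, Add(Rational(-1, 5), Pow(W, 2))) = Add(Rational(-36, 5), Pow(W, 2)))
Mul(Add(-140, 116), Function('v')(Function('n')(4))) = Mul(Add(-140, 116), Add(Rational(-36, 5), Pow(4, 2))) = Mul(-24, Add(Rational(-36, 5), 16)) = Mul(-24, Rational(44, 5)) = Rational(-1056, 5)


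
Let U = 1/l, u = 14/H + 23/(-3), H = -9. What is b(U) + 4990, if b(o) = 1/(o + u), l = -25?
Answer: 10398935/2084 ≈ 4989.9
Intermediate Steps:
u = -83/9 (u = 14/(-9) + 23/(-3) = 14*(-⅑) + 23*(-⅓) = -14/9 - 23/3 = -83/9 ≈ -9.2222)
U = -1/25 (U = 1/(-25) = -1/25 ≈ -0.040000)
b(o) = 1/(-83/9 + o) (b(o) = 1/(o - 83/9) = 1/(-83/9 + o))
b(U) + 4990 = 9/(-83 + 9*(-1/25)) + 4990 = 9/(-83 - 9/25) + 4990 = 9/(-2084/25) + 4990 = 9*(-25/2084) + 4990 = -225/2084 + 4990 = 10398935/2084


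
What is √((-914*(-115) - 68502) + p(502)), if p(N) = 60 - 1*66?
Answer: √36602 ≈ 191.32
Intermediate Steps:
p(N) = -6 (p(N) = 60 - 66 = -6)
√((-914*(-115) - 68502) + p(502)) = √((-914*(-115) - 68502) - 6) = √((105110 - 68502) - 6) = √(36608 - 6) = √36602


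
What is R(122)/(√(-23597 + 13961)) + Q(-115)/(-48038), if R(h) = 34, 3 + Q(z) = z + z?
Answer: 233/48038 - 17*I*√2409/2409 ≈ 0.0048503 - 0.34636*I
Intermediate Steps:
Q(z) = -3 + 2*z (Q(z) = -3 + (z + z) = -3 + 2*z)
R(122)/(√(-23597 + 13961)) + Q(-115)/(-48038) = 34/(√(-23597 + 13961)) + (-3 + 2*(-115))/(-48038) = 34/(√(-9636)) + (-3 - 230)*(-1/48038) = 34/((2*I*√2409)) - 233*(-1/48038) = 34*(-I*√2409/4818) + 233/48038 = -17*I*√2409/2409 + 233/48038 = 233/48038 - 17*I*√2409/2409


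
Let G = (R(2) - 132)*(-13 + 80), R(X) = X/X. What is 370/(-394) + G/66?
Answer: -1741279/13002 ≈ -133.92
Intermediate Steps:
R(X) = 1
G = -8777 (G = (1 - 132)*(-13 + 80) = -131*67 = -8777)
370/(-394) + G/66 = 370/(-394) - 8777/66 = 370*(-1/394) - 8777*1/66 = -185/197 - 8777/66 = -1741279/13002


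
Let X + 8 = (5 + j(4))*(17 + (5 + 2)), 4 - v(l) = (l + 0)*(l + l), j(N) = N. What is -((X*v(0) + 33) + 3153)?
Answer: -4018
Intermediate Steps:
v(l) = 4 - 2*l² (v(l) = 4 - (l + 0)*(l + l) = 4 - l*2*l = 4 - 2*l²)
X = 208 (X = -8 + (5 + 4)*(17 + (5 + 2)) = -8 + 9*(17 + 7) = -8 + 9*24 = -8 + 216 = 208)
-((X*v(0) + 33) + 3153) = -((208*(4 - 2*0²) + 33) + 3153) = -((208*(4 - 2*0) + 33) + 3153) = -((208*(4 + 0) + 33) + 3153) = -((208*4 + 33) + 3153) = -((832 + 33) + 3153) = -(865 + 3153) = -1*4018 = -4018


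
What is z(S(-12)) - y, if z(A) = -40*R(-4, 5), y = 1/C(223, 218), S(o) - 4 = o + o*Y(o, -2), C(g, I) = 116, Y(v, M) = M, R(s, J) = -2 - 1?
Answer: 13919/116 ≈ 119.99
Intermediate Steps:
R(s, J) = -3
S(o) = 4 - o (S(o) = 4 + (o + o*(-2)) = 4 + (o - 2*o) = 4 - o)
y = 1/116 ≈ 0.0086207
z(A) = 120 (z(A) = -40*(-3) = 120)
z(S(-12)) - y = 120 - 1*1/116 = 120 - 1/116 = 13919/116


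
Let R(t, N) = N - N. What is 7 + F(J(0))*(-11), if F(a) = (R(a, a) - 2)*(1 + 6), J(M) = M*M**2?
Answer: 161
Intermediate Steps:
R(t, N) = 0
J(M) = M**3
F(a) = -14 (F(a) = (0 - 2)*(1 + 6) = -2*7 = -14)
7 + F(J(0))*(-11) = 7 - 14*(-11) = 7 + 154 = 161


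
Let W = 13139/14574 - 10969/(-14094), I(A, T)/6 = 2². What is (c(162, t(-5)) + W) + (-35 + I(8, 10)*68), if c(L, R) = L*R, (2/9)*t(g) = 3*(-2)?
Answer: -6786515435/2445309 ≈ -2775.3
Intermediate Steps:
I(A, T) = 24 (I(A, T) = 6*2² = 6*4 = 24)
t(g) = -27 (t(g) = 9*(3*(-2))/2 = (9/2)*(-6) = -27)
W = 4107658/2445309 (W = 13139*(1/14574) - 10969*(-1/14094) = 1877/2082 + 10969/14094 = 4107658/2445309 ≈ 1.6798)
(c(162, t(-5)) + W) + (-35 + I(8, 10)*68) = (162*(-27) + 4107658/2445309) + (-35 + 24*68) = (-4374 + 4107658/2445309) + (-35 + 1632) = -10691673908/2445309 + 1597 = -6786515435/2445309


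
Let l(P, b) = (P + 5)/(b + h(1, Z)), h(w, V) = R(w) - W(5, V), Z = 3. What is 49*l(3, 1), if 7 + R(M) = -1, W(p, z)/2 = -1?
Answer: -392/5 ≈ -78.400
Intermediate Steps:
W(p, z) = -2 (W(p, z) = 2*(-1) = -2)
R(M) = -8 (R(M) = -7 - 1 = -8)
h(w, V) = -6 (h(w, V) = -8 - 1*(-2) = -8 + 2 = -6)
l(P, b) = (5 + P)/(-6 + b) (l(P, b) = (P + 5)/(b - 6) = (5 + P)/(-6 + b))
49*l(3, 1) = 49*((5 + 3)/(-6 + 1)) = 49*(8/(-5)) = 49*(-⅕*8) = 49*(-8/5) = -392/5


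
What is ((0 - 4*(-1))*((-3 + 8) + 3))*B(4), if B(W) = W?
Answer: 128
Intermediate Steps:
((0 - 4*(-1))*((-3 + 8) + 3))*B(4) = ((0 - 4*(-1))*((-3 + 8) + 3))*4 = ((0 + 4)*(5 + 3))*4 = (4*8)*4 = 32*4 = 128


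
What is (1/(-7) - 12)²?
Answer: 7225/49 ≈ 147.45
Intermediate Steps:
(1/(-7) - 12)² = (-⅐ - 12)² = (-85/7)² = 7225/49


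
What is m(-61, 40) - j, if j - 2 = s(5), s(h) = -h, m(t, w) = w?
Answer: 43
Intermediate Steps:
j = -3 (j = 2 - 1*5 = 2 - 5 = -3)
m(-61, 40) - j = 40 - 1*(-3) = 40 + 3 = 43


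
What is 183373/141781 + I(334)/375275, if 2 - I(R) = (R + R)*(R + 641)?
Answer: -23526379163/53206864775 ≈ -0.44217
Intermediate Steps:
I(R) = 2 - 2*R*(641 + R) (I(R) = 2 - (R + R)*(R + 641) = 2 - 2*R*(641 + R))
183373/141781 + I(334)/375275 = 183373/141781 + (2 - 1282*334 - 2*334²)/375275 = 183373*(1/141781) + (2 - 428188 - 2*111556)*(1/375275) = 183373/141781 + (2 - 428188 - 223112)*(1/375275) = 183373/141781 - 651298*1/375275 = 183373/141781 - 651298/375275 = -23526379163/53206864775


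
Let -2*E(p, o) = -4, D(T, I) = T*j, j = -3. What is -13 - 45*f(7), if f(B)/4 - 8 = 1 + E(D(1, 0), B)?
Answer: -1993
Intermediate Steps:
D(T, I) = -3*T (D(T, I) = T*(-3) = -3*T)
E(p, o) = 2 (E(p, o) = -½*(-4) = 2)
f(B) = 44 (f(B) = 32 + 4*(1 + 2) = 32 + 4*3 = 32 + 12 = 44)
-13 - 45*f(7) = -13 - 45*44 = -13 - 1980 = -1993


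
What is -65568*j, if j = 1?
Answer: -65568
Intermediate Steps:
-65568*j = -65568*1 = -65568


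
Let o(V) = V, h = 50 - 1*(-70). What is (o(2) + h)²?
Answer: 14884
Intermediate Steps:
h = 120 (h = 50 + 70 = 120)
(o(2) + h)² = (2 + 120)² = 122² = 14884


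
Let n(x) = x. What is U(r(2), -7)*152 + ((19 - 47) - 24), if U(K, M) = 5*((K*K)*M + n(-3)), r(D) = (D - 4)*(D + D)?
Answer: -342812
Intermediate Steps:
r(D) = 2*D*(-4 + D) (r(D) = (-4 + D)*(2*D) = 2*D*(-4 + D))
U(K, M) = -15 + 5*M*K² (U(K, M) = 5*((K*K)*M - 3) = 5*(K²*M - 3) = 5*(M*K² - 3) = 5*(-3 + M*K²) = -15 + 5*M*K²)
U(r(2), -7)*152 + ((19 - 47) - 24) = (-15 + 5*(-7)*(2*2*(-4 + 2))²)*152 + ((19 - 47) - 24) = (-15 + 5*(-7)*(2*2*(-2))²)*152 + (-28 - 24) = (-15 + 5*(-7)*(-8)²)*152 - 52 = (-15 + 5*(-7)*64)*152 - 52 = (-15 - 2240)*152 - 52 = -2255*152 - 52 = -342760 - 52 = -342812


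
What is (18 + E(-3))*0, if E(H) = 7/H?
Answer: 0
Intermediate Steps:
(18 + E(-3))*0 = (18 + 7/(-3))*0 = (18 + 7*(-⅓))*0 = (18 - 7/3)*0 = (47/3)*0 = 0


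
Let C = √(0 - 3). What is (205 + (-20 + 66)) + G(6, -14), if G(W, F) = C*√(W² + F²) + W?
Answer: 257 + 2*I*√174 ≈ 257.0 + 26.382*I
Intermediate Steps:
C = I*√3 (C = √(-3) = I*√3 ≈ 1.732*I)
G(W, F) = W + I*√3*√(F² + W²) (G(W, F) = (I*√3)*√(W² + F²) + W = (I*√3)*√(F² + W²) + W = I*√3*√(F² + W²) + W = W + I*√3*√(F² + W²))
(205 + (-20 + 66)) + G(6, -14) = (205 + (-20 + 66)) + (6 + I*√3*√((-14)² + 6²)) = (205 + 46) + (6 + I*√3*√(196 + 36)) = 251 + (6 + I*√3*√232) = 251 + (6 + I*√3*(2*√58)) = 251 + (6 + 2*I*√174) = 257 + 2*I*√174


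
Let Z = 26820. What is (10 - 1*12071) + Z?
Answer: 14759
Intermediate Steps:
(10 - 1*12071) + Z = (10 - 1*12071) + 26820 = (10 - 12071) + 26820 = -12061 + 26820 = 14759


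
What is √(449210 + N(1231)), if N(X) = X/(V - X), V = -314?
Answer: √1072273598355/1545 ≈ 670.23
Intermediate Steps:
N(X) = X/(-314 - X)
√(449210 + N(1231)) = √(449210 - 1*1231/(314 + 1231)) = √(449210 - 1*1231/1545) = √(449210 - 1*1231*1/1545) = √(449210 - 1231/1545) = √(694028219/1545) = √1072273598355/1545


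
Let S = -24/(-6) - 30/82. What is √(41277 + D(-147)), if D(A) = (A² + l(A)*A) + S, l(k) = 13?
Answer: 2*√25626271/41 ≈ 246.94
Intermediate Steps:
S = 149/41 (S = -24*(-⅙) - 30*1/82 = 4 - 15/41 = 149/41 ≈ 3.6341)
D(A) = 149/41 + A² + 13*A (D(A) = (A² + 13*A) + 149/41 = 149/41 + A² + 13*A)
√(41277 + D(-147)) = √(41277 + (149/41 + (-147)² + 13*(-147))) = √(41277 + (149/41 + 21609 - 1911)) = √(41277 + 807767/41) = √(2500124/41) = 2*√25626271/41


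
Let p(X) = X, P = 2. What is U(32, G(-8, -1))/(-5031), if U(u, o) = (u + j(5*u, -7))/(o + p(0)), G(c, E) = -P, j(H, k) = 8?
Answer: 20/5031 ≈ 0.0039754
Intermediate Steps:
G(c, E) = -2 (G(c, E) = -1*2 = -2)
U(u, o) = (8 + u)/o (U(u, o) = (u + 8)/(o + 0) = (8 + u)/o)
U(32, G(-8, -1))/(-5031) = ((8 + 32)/(-2))/(-5031) = -½*40*(-1/5031) = -20*(-1/5031) = 20/5031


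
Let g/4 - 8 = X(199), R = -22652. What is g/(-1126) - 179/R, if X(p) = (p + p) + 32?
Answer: -19742375/12753076 ≈ -1.5480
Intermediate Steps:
X(p) = 32 + 2*p (X(p) = 2*p + 32 = 32 + 2*p)
g = 1752 (g = 32 + 4*(32 + 2*199) = 32 + 4*(32 + 398) = 32 + 4*430 = 32 + 1720 = 1752)
g/(-1126) - 179/R = 1752/(-1126) - 179/(-22652) = 1752*(-1/1126) - 179*(-1/22652) = -876/563 + 179/22652 = -19742375/12753076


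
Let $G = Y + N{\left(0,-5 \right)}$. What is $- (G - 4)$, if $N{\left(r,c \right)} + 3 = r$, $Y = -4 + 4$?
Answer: $7$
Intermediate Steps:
$Y = 0$
$N{\left(r,c \right)} = -3 + r$
$G = -3$ ($G = 0 + \left(-3 + 0\right) = 0 - 3 = -3$)
$- (G - 4) = - (-3 - 4) = \left(-1\right) \left(-7\right) = 7$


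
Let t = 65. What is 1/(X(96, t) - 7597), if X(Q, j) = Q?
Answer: -1/7501 ≈ -0.00013332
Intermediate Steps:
1/(X(96, t) - 7597) = 1/(96 - 7597) = 1/(-7501) = -1/7501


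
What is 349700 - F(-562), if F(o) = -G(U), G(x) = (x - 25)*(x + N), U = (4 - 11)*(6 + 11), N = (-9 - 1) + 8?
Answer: 367124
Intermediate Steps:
N = -2 (N = -10 + 8 = -2)
U = -119 (U = -7*17 = -119)
G(x) = (-25 + x)*(-2 + x) (G(x) = (x - 25)*(x - 2) = (-25 + x)*(-2 + x))
F(o) = -17424 (F(o) = -(50 + (-119)² - 27*(-119)) = -(50 + 14161 + 3213) = -1*17424 = -17424)
349700 - F(-562) = 349700 - 1*(-17424) = 349700 + 17424 = 367124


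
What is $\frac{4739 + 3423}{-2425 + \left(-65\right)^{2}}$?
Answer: $\frac{4081}{900} \approx 4.5344$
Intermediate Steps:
$\frac{4739 + 3423}{-2425 + \left(-65\right)^{2}} = \frac{8162}{-2425 + 4225} = \frac{8162}{1800} = 8162 \cdot \frac{1}{1800} = \frac{4081}{900}$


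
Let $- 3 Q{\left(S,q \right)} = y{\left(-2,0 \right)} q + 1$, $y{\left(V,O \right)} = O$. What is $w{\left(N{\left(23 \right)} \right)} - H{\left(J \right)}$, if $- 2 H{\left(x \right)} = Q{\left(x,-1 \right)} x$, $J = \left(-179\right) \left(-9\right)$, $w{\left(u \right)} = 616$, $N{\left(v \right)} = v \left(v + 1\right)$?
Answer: $\frac{695}{2} \approx 347.5$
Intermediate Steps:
$Q{\left(S,q \right)} = - \frac{1}{3}$ ($Q{\left(S,q \right)} = - \frac{0 q + 1}{3} = - \frac{0 + 1}{3} = \left(- \frac{1}{3}\right) 1 = - \frac{1}{3}$)
$N{\left(v \right)} = v \left(1 + v\right)$
$J = 1611$
$H{\left(x \right)} = \frac{x}{6}$ ($H{\left(x \right)} = - \frac{\left(- \frac{1}{3}\right) x}{2} = \frac{x}{6}$)
$w{\left(N{\left(23 \right)} \right)} - H{\left(J \right)} = 616 - \frac{1}{6} \cdot 1611 = 616 - \frac{537}{2} = \frac{695}{2}$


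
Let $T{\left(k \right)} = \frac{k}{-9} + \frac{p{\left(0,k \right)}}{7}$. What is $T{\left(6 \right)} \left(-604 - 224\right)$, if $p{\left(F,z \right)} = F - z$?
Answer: $\frac{8832}{7} \approx 1261.7$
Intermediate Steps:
$T{\left(k \right)} = - \frac{16 k}{63}$ ($T{\left(k \right)} = \frac{k}{-9} + \frac{0 - k}{7} = k \left(- \frac{1}{9}\right) + - k \frac{1}{7} = - \frac{k}{9} - \frac{k}{7} = - \frac{16 k}{63}$)
$T{\left(6 \right)} \left(-604 - 224\right) = \left(- \frac{16}{63}\right) 6 \left(-604 - 224\right) = \left(- \frac{32}{21}\right) \left(-828\right) = \frac{8832}{7}$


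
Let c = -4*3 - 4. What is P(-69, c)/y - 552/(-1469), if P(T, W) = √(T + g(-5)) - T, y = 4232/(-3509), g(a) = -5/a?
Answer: -15362595/270296 - 3509*I*√17/2116 ≈ -56.836 - 6.8374*I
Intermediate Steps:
c = -16 (c = -12 - 4 = -16)
y = -4232/3509 (y = 4232*(-1/3509) = -4232/3509 ≈ -1.2060)
P(T, W) = √(1 + T) - T (P(T, W) = √(T - 5/(-5)) - T = √(T - 5*(-⅕)) - T = √(T + 1) - T = √(1 + T) - T)
P(-69, c)/y - 552/(-1469) = (√(1 - 69) - 1*(-69))/(-4232/3509) - 552/(-1469) = (√(-68) + 69)*(-3509/4232) - 552*(-1/1469) = (2*I*√17 + 69)*(-3509/4232) + 552/1469 = (69 + 2*I*√17)*(-3509/4232) + 552/1469 = (-10527/184 - 3509*I*√17/2116) + 552/1469 = -15362595/270296 - 3509*I*√17/2116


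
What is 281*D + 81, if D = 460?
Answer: 129341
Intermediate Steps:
281*D + 81 = 281*460 + 81 = 129260 + 81 = 129341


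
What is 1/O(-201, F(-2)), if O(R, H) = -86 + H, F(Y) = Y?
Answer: -1/88 ≈ -0.011364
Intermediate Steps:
1/O(-201, F(-2)) = 1/(-86 - 2) = 1/(-88) = -1/88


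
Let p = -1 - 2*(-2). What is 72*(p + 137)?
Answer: 10080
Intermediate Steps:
p = 3 (p = -1 + 4 = 3)
72*(p + 137) = 72*(3 + 137) = 72*140 = 10080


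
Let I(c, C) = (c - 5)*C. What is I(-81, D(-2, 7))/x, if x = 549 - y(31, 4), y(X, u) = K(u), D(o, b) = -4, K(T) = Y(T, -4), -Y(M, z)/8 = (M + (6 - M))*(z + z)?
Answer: 344/165 ≈ 2.0848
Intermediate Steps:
Y(M, z) = -96*z (Y(M, z) = -8*(M + (6 - M))*(z + z) = -48*2*z = -96*z)
K(T) = 384 (K(T) = -96*(-4) = 384)
I(c, C) = C*(-5 + c) (I(c, C) = (-5 + c)*C = C*(-5 + c))
y(X, u) = 384
x = 165 (x = 549 - 1*384 = 549 - 384 = 165)
I(-81, D(-2, 7))/x = -4*(-5 - 81)/165 = -4*(-86)*(1/165) = 344*(1/165) = 344/165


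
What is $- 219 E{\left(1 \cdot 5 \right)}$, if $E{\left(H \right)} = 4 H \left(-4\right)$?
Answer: $17520$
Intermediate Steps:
$E{\left(H \right)} = - 16 H$
$- 219 E{\left(1 \cdot 5 \right)} = - 219 \left(- 16 \cdot 1 \cdot 5\right) = - 219 \left(\left(-16\right) 5\right) = \left(-219\right) \left(-80\right) = 17520$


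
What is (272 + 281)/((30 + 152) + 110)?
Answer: 553/292 ≈ 1.8938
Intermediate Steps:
(272 + 281)/((30 + 152) + 110) = 553/(182 + 110) = 553/292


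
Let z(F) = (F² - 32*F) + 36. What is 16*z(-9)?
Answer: 6480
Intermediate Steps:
z(F) = 36 + F² - 32*F
16*z(-9) = 16*(36 + (-9)² - 32*(-9)) = 16*(36 + 81 + 288) = 16*405 = 6480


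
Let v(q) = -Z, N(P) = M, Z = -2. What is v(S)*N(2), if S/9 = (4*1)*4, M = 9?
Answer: 18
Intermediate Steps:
N(P) = 9
S = 144 (S = 9*((4*1)*4) = 9*(4*4) = 9*16 = 144)
v(q) = 2 (v(q) = -1*(-2) = 2)
v(S)*N(2) = 2*9 = 18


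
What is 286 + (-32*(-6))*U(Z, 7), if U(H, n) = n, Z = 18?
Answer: 1630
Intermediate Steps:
286 + (-32*(-6))*U(Z, 7) = 286 - 32*(-6)*7 = 286 + 192*7 = 286 + 1344 = 1630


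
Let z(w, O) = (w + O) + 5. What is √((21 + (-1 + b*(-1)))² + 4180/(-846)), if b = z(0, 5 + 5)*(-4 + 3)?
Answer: √24255995/141 ≈ 34.929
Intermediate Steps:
z(w, O) = 5 + O + w (z(w, O) = (O + w) + 5 = 5 + O + w)
b = -15 (b = (5 + (5 + 5) + 0)*(-4 + 3) = (5 + 10 + 0)*(-1) = 15*(-1) = -15)
√((21 + (-1 + b*(-1)))² + 4180/(-846)) = √((21 + (-1 - 15*(-1)))² + 4180/(-846)) = √((21 + (-1 + 15))² + 4180*(-1/846)) = √((21 + 14)² - 2090/423) = √(35² - 2090/423) = √(1225 - 2090/423) = √(516085/423) = √24255995/141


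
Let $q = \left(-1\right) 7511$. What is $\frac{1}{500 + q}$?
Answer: $- \frac{1}{7011} \approx -0.00014263$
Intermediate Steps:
$q = -7511$
$\frac{1}{500 + q} = \frac{1}{500 - 7511} = \frac{1}{-7011} = - \frac{1}{7011}$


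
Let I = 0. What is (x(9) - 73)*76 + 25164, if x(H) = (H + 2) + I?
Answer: 20452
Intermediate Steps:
x(H) = 2 + H (x(H) = (H + 2) + 0 = (2 + H) + 0 = 2 + H)
(x(9) - 73)*76 + 25164 = ((2 + 9) - 73)*76 + 25164 = (11 - 73)*76 + 25164 = -62*76 + 25164 = -4712 + 25164 = 20452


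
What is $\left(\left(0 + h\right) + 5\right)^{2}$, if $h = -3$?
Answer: $4$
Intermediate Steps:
$\left(\left(0 + h\right) + 5\right)^{2} = \left(\left(0 - 3\right) + 5\right)^{2} = \left(-3 + 5\right)^{2} = 2^{2} = 4$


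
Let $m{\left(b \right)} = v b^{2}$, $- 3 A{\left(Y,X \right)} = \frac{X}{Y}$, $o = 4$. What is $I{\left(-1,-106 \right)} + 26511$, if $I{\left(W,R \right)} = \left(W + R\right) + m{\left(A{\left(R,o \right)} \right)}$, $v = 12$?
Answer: $\frac{222506524}{8427} \approx 26404.0$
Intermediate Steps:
$A{\left(Y,X \right)} = - \frac{X}{3 Y}$ ($A{\left(Y,X \right)} = - \frac{X \frac{1}{Y}}{3} = - \frac{X}{3 Y}$)
$m{\left(b \right)} = 12 b^{2}$
$I{\left(W,R \right)} = R + W + \frac{64}{3 R^{2}}$ ($I{\left(W,R \right)} = \left(W + R\right) + 12 \left(\left(- \frac{1}{3}\right) 4 \frac{1}{R}\right)^{2} = \left(R + W\right) + 12 \left(- \frac{4}{3 R}\right)^{2} = \left(R + W\right) + 12 \frac{16}{9 R^{2}} = \left(R + W\right) + \frac{64}{3 R^{2}} = R + W + \frac{64}{3 R^{2}}$)
$I{\left(-1,-106 \right)} + 26511 = \left(-106 - 1 + \frac{64}{3 \cdot 11236}\right) + 26511 = \left(-106 - 1 + \frac{64}{3} \cdot \frac{1}{11236}\right) + 26511 = \left(-106 - 1 + \frac{16}{8427}\right) + 26511 = - \frac{901673}{8427} + 26511 = \frac{222506524}{8427}$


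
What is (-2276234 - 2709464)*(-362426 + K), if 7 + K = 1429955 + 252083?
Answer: -6579152009290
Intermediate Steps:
K = 1682031 (K = -7 + (1429955 + 252083) = -7 + 1682038 = 1682031)
(-2276234 - 2709464)*(-362426 + K) = (-2276234 - 2709464)*(-362426 + 1682031) = -4985698*1319605 = -6579152009290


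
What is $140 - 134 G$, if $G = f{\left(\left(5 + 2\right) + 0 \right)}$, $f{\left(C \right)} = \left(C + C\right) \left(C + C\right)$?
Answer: $-26124$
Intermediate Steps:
$f{\left(C \right)} = 4 C^{2}$ ($f{\left(C \right)} = 2 C 2 C = 4 C^{2}$)
$G = 196$ ($G = 4 \left(\left(5 + 2\right) + 0\right)^{2} = 4 \left(7 + 0\right)^{2} = 4 \cdot 7^{2} = 4 \cdot 49 = 196$)
$140 - 134 G = 140 - 26264 = -26124$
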